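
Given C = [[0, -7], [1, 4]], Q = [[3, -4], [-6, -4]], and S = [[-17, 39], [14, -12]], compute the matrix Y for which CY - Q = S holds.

CY = S + Q = [[-14, 35], [8, -16]].
C is on the left of Y, so left-multiply by C⁻¹: Y = C⁻¹(S + Q).
det C = 7; the adjugate gives C⁻¹ = [[4/7, 1], [-1/7, 0]].
Y = C⁻¹(S + Q) = [[0, 4], [2, -5]].

Y = [[0, 4], [2, -5]]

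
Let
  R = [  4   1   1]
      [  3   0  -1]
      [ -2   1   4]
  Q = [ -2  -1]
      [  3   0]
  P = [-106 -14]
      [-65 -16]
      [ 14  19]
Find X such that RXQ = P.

Isolating X: multiply by R⁻¹ from the left and Q⁻¹ from the right, so X = R⁻¹PQ⁻¹.
det R = -3, so R⁻¹ = [[-1/3, 1, 1/3], [10/3, -6, -7/3], [-1, 2, 1]].
det Q = 3, so Q⁻¹ = [[0, 1/3], [-1, -2/3]].
R⁻¹P = [[-25, -5], [4, 5], [-10, 1]].
X = (R⁻¹P)Q⁻¹ = [[5, -5], [-5, -2], [-1, -4]].

X = [[5, -5], [-5, -2], [-1, -4]]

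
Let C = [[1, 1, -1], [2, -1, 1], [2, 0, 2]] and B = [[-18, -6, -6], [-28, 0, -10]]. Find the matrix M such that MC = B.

M = [[-6, 0, -6], [-6, -6, -5]]

C is on the right of M, so right-multiply by C⁻¹: M = BC⁻¹.
det C = -6, so C⁻¹ = [[1/3, 1/3, 0], [1/3, -2/3, 1/2], [-1/3, -1/3, 1/2]].
M = BC⁻¹ = [[-18, -6, -6], [-28, 0, -10]] · [[1/3, 1/3, 0], [1/3, -2/3, 1/2], [-1/3, -1/3, 1/2]] = [[-6, 0, -6], [-6, -6, -5]].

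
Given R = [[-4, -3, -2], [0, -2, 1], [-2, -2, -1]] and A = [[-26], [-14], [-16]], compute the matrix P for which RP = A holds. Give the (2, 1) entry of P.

6

R is on the left of P, so left-multiply by R⁻¹: P = R⁻¹A.
R has determinant -2; R⁻¹ = [[-2, -1/2, 7/2], [1, 0, -2], [2, 1, -4]].
P = R⁻¹A = [[-2, -1/2, 7/2], [1, 0, -2], [2, 1, -4]] · [[-26], [-14], [-16]] = [[3], [6], [-2]].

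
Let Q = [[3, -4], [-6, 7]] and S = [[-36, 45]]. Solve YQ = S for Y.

Y = [[-6, 3]]

Q is on the right of Y, so right-multiply by Q⁻¹: Y = SQ⁻¹.
det Q = -3; the adjugate gives Q⁻¹ = [[-7/3, -4/3], [-2, -1]].
Y = SQ⁻¹ = [[-36, 45]] · [[-7/3, -4/3], [-2, -1]] = [[-6, 3]].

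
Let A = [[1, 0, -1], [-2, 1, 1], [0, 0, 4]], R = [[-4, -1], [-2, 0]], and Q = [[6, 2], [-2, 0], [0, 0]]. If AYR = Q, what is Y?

Y = A⁻¹QR⁻¹ (apply A⁻¹ on the left and R⁻¹ on the right).
A has determinant 4; A⁻¹ = [[1, 0, 1/4], [2, 1, 1/4], [0, 0, 1/4]].
det R = -2, so R⁻¹ = [[0, -1/2], [-1, 2]].
A⁻¹Q = [[6, 2], [10, 4], [0, 0]].
Y = (A⁻¹Q)R⁻¹ = [[-2, 1], [-4, 3], [0, 0]].

Y = [[-2, 1], [-4, 3], [0, 0]]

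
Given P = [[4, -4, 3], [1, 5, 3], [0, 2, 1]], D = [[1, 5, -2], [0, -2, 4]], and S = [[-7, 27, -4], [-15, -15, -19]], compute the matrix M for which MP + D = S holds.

MP = S − D = [[-8, 22, -2], [-15, -13, -23]].
P is on the right of M, so right-multiply by P⁻¹: M = (S − D)P⁻¹.
P has determinant 6; P⁻¹ = [[-1/6, 5/3, -9/2], [-1/6, 2/3, -3/2], [1/3, -4/3, 4]].
M = (S − D)P⁻¹ = [[-3, 4, -5], [-3, -3, -5]].

M = [[-3, 4, -5], [-3, -3, -5]]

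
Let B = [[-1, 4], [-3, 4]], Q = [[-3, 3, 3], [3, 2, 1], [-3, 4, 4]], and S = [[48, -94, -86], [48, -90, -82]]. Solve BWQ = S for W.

Left-multiply by B⁻¹ and right-multiply by Q⁻¹: W = B⁻¹SQ⁻¹.
det B = 8, so B⁻¹ = [[1/2, -1/2], [3/8, -1/8]].
Q has determinant -3; Q⁻¹ = [[-4/3, 0, 1], [5, 1, -4], [-6, -1, 5]].
B⁻¹S = [[0, -2, -2], [12, -24, -22]].
W = (B⁻¹S)Q⁻¹ = [[2, 0, -2], [-4, -2, -2]].

W = [[2, 0, -2], [-4, -2, -2]]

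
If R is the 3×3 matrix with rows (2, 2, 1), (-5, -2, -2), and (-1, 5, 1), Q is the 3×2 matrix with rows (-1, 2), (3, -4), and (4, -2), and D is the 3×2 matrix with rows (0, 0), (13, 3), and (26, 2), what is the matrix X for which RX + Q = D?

RX = D − Q = [[1, -2], [10, 7], [22, 4]].
R is on the left of X, so left-multiply by R⁻¹: X = R⁻¹(D − Q).
R has determinant 3; R⁻¹ = [[8/3, 1, -2/3], [7/3, 1, -1/3], [-9, -4, 2]].
X = R⁻¹(D − Q) = [[-2, -1], [5, 1], [-5, -2]].

X = [[-2, -1], [5, 1], [-5, -2]]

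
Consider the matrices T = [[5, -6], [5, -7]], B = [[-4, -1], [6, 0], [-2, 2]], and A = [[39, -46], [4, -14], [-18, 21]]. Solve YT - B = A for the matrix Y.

Y = [[2, 5], [0, 2], [-5, 1]]

YT = A + B = [[35, -47], [10, -14], [-20, 23]].
T is on the right of Y, so right-multiply by T⁻¹: Y = (A + B)T⁻¹.
det T = -5; the adjugate gives T⁻¹ = [[7/5, -6/5], [1, -1]].
Y = (A + B)T⁻¹ = [[2, 5], [0, 2], [-5, 1]].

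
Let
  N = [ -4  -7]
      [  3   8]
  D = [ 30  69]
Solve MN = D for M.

Since N sits to the right of M, M = DN⁻¹.
det N = -11, so N⁻¹ = [[-8/11, -7/11], [3/11, 4/11]].
M = DN⁻¹ = [[30, 69]] · [[-8/11, -7/11], [3/11, 4/11]] = [[-3, 6]].

M = [[-3, 6]]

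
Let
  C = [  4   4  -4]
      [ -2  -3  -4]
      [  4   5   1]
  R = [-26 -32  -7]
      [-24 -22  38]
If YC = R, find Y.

Y = [[-2, 3, -3], [-6, -4, -2]]

Since C sits to the right of Y, Y = RC⁻¹.
det C = 4; the adjugate gives C⁻¹ = [[17/4, -6, -7], [-7/2, 5, 6], [1/2, -1, -1]].
Y = RC⁻¹ = [[-26, -32, -7], [-24, -22, 38]] · [[17/4, -6, -7], [-7/2, 5, 6], [1/2, -1, -1]] = [[-2, 3, -3], [-6, -4, -2]].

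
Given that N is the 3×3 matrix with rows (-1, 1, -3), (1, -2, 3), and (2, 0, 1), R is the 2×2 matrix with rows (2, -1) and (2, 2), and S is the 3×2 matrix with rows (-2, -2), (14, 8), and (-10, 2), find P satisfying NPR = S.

P = [[-2, 0], [-2, -4], [0, -1]]

Left-multiply by N⁻¹ and right-multiply by R⁻¹: P = N⁻¹SR⁻¹.
N has determinant -5; N⁻¹ = [[2/5, 1/5, 3/5], [-1, -1, 0], [-4/5, -2/5, -1/5]].
det R = 6, so R⁻¹ = [[1/3, 1/6], [-1/3, 1/3]].
N⁻¹S = [[-4, 2], [-12, -6], [-2, -2]].
P = (N⁻¹S)R⁻¹ = [[-2, 0], [-2, -4], [0, -1]].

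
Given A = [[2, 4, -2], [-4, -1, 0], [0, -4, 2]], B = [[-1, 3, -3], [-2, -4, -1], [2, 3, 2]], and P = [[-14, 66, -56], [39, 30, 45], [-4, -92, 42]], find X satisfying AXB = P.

X = [[1, 4, 0], [5, -4, -3], [2, -1, -4]]

Isolating X: multiply by A⁻¹ from the left and B⁻¹ from the right, so X = A⁻¹PB⁻¹.
det A = -4, so A⁻¹ = [[1/2, 0, 1/2], [-2, -1, -2], [-4, -2, -7/2]].
det B = 5, so B⁻¹ = [[-1, -3, -3], [2/5, 4/5, 1], [2/5, 9/5, 2]].
A⁻¹P = [[-9, -13, -7], [-3, 22, -17], [-8, -2, -13]].
X = (A⁻¹P)B⁻¹ = [[1, 4, 0], [5, -4, -3], [2, -1, -4]].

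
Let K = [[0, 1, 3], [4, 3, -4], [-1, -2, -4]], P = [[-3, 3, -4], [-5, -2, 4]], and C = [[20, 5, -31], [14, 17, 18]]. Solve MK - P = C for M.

MK = C + P = [[17, 8, -35], [9, 15, 22]].
K is on the right of M, so right-multiply by K⁻¹: M = (C + P)K⁻¹.
det K = 5, so K⁻¹ = [[-4, -2/5, -13/5], [4, 3/5, 12/5], [-1, -1/5, -4/5]].
M = (C + P)K⁻¹ = [[-1, 5, 3], [2, 1, -5]].

M = [[-1, 5, 3], [2, 1, -5]]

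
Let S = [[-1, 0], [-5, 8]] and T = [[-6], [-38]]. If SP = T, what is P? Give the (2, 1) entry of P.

-1

Since S multiplies P on the left, P = S⁻¹T.
S has determinant -8; S⁻¹ = [[-1, 0], [-5/8, 1/8]].
P = S⁻¹T = [[-1, 0], [-5/8, 1/8]] · [[-6], [-38]] = [[6], [-1]].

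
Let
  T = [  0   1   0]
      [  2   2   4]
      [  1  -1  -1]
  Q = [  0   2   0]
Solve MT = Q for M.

Since T sits to the right of M, M = QT⁻¹.
det T = 6, so T⁻¹ = [[1/3, 1/6, 2/3], [1, 0, 0], [-2/3, 1/6, -1/3]].
M = QT⁻¹ = [[0, 2, 0]] · [[1/3, 1/6, 2/3], [1, 0, 0], [-2/3, 1/6, -1/3]] = [[2, 0, 0]].

M = [[2, 0, 0]]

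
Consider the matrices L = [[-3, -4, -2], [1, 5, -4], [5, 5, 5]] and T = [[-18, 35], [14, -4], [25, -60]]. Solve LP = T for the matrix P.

P = [[-4, -5], [6, -3], [3, -4]]

L is on the left of P, so left-multiply by L⁻¹: P = L⁻¹T.
det L = 5, so L⁻¹ = [[9, 2, 26/5], [-5, -1, -14/5], [-4, -1, -11/5]].
P = L⁻¹T = [[9, 2, 26/5], [-5, -1, -14/5], [-4, -1, -11/5]] · [[-18, 35], [14, -4], [25, -60]] = [[-4, -5], [6, -3], [3, -4]].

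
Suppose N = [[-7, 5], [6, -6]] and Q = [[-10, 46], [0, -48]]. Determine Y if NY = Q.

Y = [[5, -3], [5, 5]]

Left-multiplying both sides by N⁻¹ gives Y = N⁻¹Q.
N has determinant 12; N⁻¹ = [[-1/2, -5/12], [-1/2, -7/12]].
Y = N⁻¹Q = [[-1/2, -5/12], [-1/2, -7/12]] · [[-10, 46], [0, -48]] = [[5, -3], [5, 5]].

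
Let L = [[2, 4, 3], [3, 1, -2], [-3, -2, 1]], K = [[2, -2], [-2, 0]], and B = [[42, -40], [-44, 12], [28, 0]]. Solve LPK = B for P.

P = [[0, 1], [2, 3], [4, -5]]

Isolating P: multiply by L⁻¹ from the left and K⁻¹ from the right, so P = L⁻¹BK⁻¹.
L has determinant -3; L⁻¹ = [[1, 10/3, 11/3], [-1, -11/3, -13/3], [1, 8/3, 10/3]].
det K = -4; the adjugate gives K⁻¹ = [[0, -1/2], [-1/2, -1/2]].
L⁻¹B = [[-2, 0], [-2, -4], [18, -8]].
P = (L⁻¹B)K⁻¹ = [[0, 1], [2, 3], [4, -5]].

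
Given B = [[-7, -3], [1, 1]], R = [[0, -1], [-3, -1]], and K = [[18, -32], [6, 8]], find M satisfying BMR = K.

M = B⁻¹KR⁻¹ (apply B⁻¹ on the left and R⁻¹ on the right).
det B = -4, so B⁻¹ = [[-1/4, -3/4], [1/4, 7/4]].
R has determinant -3; R⁻¹ = [[1/3, -1/3], [-1, 0]].
B⁻¹K = [[-9, 2], [15, 6]].
M = (B⁻¹K)R⁻¹ = [[-5, 3], [-1, -5]].

M = [[-5, 3], [-1, -5]]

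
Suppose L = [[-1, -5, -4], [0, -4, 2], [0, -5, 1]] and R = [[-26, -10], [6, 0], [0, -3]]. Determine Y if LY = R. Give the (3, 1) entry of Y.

L is on the left of Y, so left-multiply by L⁻¹: Y = L⁻¹R.
det L = -6, so L⁻¹ = [[-1, -25/6, 13/3], [0, 1/6, -1/3], [0, 5/6, -2/3]].
Y = L⁻¹R = [[-1, -25/6, 13/3], [0, 1/6, -1/3], [0, 5/6, -2/3]] · [[-26, -10], [6, 0], [0, -3]] = [[1, -3], [1, 1], [5, 2]].

5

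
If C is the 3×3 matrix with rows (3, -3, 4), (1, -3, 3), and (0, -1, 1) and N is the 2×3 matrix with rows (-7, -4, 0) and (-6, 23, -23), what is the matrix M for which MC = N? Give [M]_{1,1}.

Since C sits to the right of M, M = NC⁻¹.
det C = -1, so C⁻¹ = [[0, 1, -3], [1, -3, 5], [1, -3, 6]].
M = NC⁻¹ = [[-7, -4, 0], [-6, 23, -23]] · [[0, 1, -3], [1, -3, 5], [1, -3, 6]] = [[-4, 5, 1], [0, -6, -5]].

-4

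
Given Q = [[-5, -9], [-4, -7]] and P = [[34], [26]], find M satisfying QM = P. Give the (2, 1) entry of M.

Q is on the left of M, so left-multiply by Q⁻¹: M = Q⁻¹P.
det Q = -1, so Q⁻¹ = [[7, -9], [-4, 5]].
M = Q⁻¹P = [[7, -9], [-4, 5]] · [[34], [26]] = [[4], [-6]].

-6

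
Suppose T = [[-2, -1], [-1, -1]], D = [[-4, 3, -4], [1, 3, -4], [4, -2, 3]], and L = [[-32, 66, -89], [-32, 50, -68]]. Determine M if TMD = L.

Isolating M: multiply by T⁻¹ from the left and D⁻¹ from the right, so M = T⁻¹LD⁻¹.
det T = 1, so T⁻¹ = [[-1, 1], [1, -2]].
det D = -5; the adjugate gives D⁻¹ = [[-1/5, 1/5, 0], [19/5, -4/5, 4], [14/5, -4/5, 3]].
T⁻¹L = [[0, -16, 21], [32, -34, 47]].
M = (T⁻¹L)D⁻¹ = [[-2, -4, -1], [-4, -4, 5]].

M = [[-2, -4, -1], [-4, -4, 5]]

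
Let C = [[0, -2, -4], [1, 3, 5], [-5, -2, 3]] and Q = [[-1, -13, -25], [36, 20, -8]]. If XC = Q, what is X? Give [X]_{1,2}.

-1

Right-multiplying both sides by C⁻¹ gives X = QC⁻¹.
C has determinant 4; C⁻¹ = [[19/4, 7/2, 1/2], [-7, -5, -1], [13/4, 5/2, 1/2]].
X = QC⁻¹ = [[-1, -13, -25], [36, 20, -8]] · [[19/4, 7/2, 1/2], [-7, -5, -1], [13/4, 5/2, 1/2]] = [[5, -1, 0], [5, 6, -6]].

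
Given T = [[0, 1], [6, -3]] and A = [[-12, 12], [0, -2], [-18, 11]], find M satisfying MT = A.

Right-multiplying both sides by T⁻¹ gives M = AT⁻¹.
T has determinant -6; T⁻¹ = [[1/2, 1/6], [1, 0]].
M = AT⁻¹ = [[-12, 12], [0, -2], [-18, 11]] · [[1/2, 1/6], [1, 0]] = [[6, -2], [-2, 0], [2, -3]].

M = [[6, -2], [-2, 0], [2, -3]]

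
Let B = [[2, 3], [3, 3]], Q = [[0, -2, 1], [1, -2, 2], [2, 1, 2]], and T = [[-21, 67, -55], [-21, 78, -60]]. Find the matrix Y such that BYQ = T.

Y = [[-3, -2, 1], [-3, -5, -1]]

Isolating Y: multiply by B⁻¹ from the left and Q⁻¹ from the right, so Y = B⁻¹TQ⁻¹.
det B = -3; the adjugate gives B⁻¹ = [[-1, 1], [1, -2/3]].
det Q = 1; the adjugate gives Q⁻¹ = [[-6, 5, -2], [2, -2, 1], [5, -4, 2]].
B⁻¹T = [[0, 11, -5], [-7, 15, -15]].
Y = (B⁻¹T)Q⁻¹ = [[-3, -2, 1], [-3, -5, -1]].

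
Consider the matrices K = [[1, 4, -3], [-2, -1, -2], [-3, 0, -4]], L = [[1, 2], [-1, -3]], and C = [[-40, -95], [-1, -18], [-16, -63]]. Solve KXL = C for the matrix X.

X = K⁻¹CL⁻¹ (apply K⁻¹ on the left and L⁻¹ on the right).
K has determinant 5; K⁻¹ = [[4/5, 16/5, -11/5], [-2/5, -13/5, 8/5], [-3/5, -12/5, 7/5]].
det L = -1; the adjugate gives L⁻¹ = [[3, 2], [-1, -1]].
K⁻¹C = [[0, 5], [-7, -16], [4, 12]].
X = (K⁻¹C)L⁻¹ = [[-5, -5], [-5, 2], [0, -4]].

X = [[-5, -5], [-5, 2], [0, -4]]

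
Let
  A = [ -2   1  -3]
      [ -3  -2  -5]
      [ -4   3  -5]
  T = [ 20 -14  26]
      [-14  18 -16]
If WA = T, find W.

W = [[-2, 0, -4], [2, -2, 4]]

Since A sits to the right of W, W = TA⁻¹.
det A = 6, so A⁻¹ = [[25/6, -2/3, -11/6], [5/6, -1/3, -1/6], [-17/6, 1/3, 7/6]].
W = TA⁻¹ = [[20, -14, 26], [-14, 18, -16]] · [[25/6, -2/3, -11/6], [5/6, -1/3, -1/6], [-17/6, 1/3, 7/6]] = [[-2, 0, -4], [2, -2, 4]].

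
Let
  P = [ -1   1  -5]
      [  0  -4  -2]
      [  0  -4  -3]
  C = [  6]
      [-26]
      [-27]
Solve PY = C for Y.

Y = [[-5], [6], [1]]

P is on the left of Y, so left-multiply by P⁻¹: Y = P⁻¹C.
det P = -4, so P⁻¹ = [[-1, -23/4, 11/2], [0, -3/4, 1/2], [0, 1, -1]].
Y = P⁻¹C = [[-1, -23/4, 11/2], [0, -3/4, 1/2], [0, 1, -1]] · [[6], [-26], [-27]] = [[-5], [6], [1]].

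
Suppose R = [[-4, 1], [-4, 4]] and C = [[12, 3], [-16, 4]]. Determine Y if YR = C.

R is on the right of Y, so right-multiply by R⁻¹: Y = CR⁻¹.
det R = -12, so R⁻¹ = [[-1/3, 1/12], [-1/3, 1/3]].
Y = CR⁻¹ = [[12, 3], [-16, 4]] · [[-1/3, 1/12], [-1/3, 1/3]] = [[-5, 2], [4, 0]].

Y = [[-5, 2], [4, 0]]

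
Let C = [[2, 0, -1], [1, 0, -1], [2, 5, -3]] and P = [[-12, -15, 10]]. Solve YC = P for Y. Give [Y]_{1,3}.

-3

Since C sits to the right of Y, Y = PC⁻¹.
det C = 5; the adjugate gives C⁻¹ = [[1, -1, 0], [1/5, -4/5, 1/5], [1, -2, 0]].
Y = PC⁻¹ = [[-12, -15, 10]] · [[1, -1, 0], [1/5, -4/5, 1/5], [1, -2, 0]] = [[-5, 4, -3]].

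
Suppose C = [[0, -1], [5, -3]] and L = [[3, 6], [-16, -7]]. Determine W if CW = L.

W = [[-5, -5], [-3, -6]]

Since C multiplies W on the left, W = C⁻¹L.
det C = 5; the adjugate gives C⁻¹ = [[-3/5, 1/5], [-1, 0]].
W = C⁻¹L = [[-3/5, 1/5], [-1, 0]] · [[3, 6], [-16, -7]] = [[-5, -5], [-3, -6]].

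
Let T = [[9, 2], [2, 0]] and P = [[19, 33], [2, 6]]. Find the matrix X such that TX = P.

X = [[1, 3], [5, 3]]

T is on the left of X, so left-multiply by T⁻¹: X = T⁻¹P.
T has determinant -4; T⁻¹ = [[0, 1/2], [1/2, -9/4]].
X = T⁻¹P = [[0, 1/2], [1/2, -9/4]] · [[19, 33], [2, 6]] = [[1, 3], [5, 3]].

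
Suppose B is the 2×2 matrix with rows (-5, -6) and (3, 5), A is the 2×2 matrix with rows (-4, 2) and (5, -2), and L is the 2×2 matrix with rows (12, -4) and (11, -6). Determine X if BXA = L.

Left-multiply by B⁻¹ and right-multiply by A⁻¹: X = B⁻¹LA⁻¹.
det B = -7; the adjugate gives B⁻¹ = [[-5/7, -6/7], [3/7, 5/7]].
det A = -2, so A⁻¹ = [[1, 1], [5/2, 2]].
B⁻¹L = [[-18, 8], [13, -6]].
X = (B⁻¹L)A⁻¹ = [[2, -2], [-2, 1]].

X = [[2, -2], [-2, 1]]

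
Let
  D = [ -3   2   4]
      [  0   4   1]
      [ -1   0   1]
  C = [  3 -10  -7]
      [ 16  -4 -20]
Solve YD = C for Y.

D is on the right of Y, so right-multiply by D⁻¹: Y = CD⁻¹.
det D = 2; the adjugate gives D⁻¹ = [[2, -1, -7], [-1/2, 1/2, 3/2], [2, -1, -6]].
Y = CD⁻¹ = [[3, -10, -7], [16, -4, -20]] · [[2, -1, -7], [-1/2, 1/2, 3/2], [2, -1, -6]] = [[-3, -1, 6], [-6, 2, 2]].

Y = [[-3, -1, 6], [-6, 2, 2]]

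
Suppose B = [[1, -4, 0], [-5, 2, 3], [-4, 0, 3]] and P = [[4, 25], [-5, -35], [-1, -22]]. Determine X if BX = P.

X = [[4, 1], [0, -6], [5, -6]]

B is on the left of X, so left-multiply by B⁻¹: X = B⁻¹P.
det B = -6, so B⁻¹ = [[-1, -2, 2], [-1/2, -1/2, 1/2], [-4/3, -8/3, 3]].
X = B⁻¹P = [[-1, -2, 2], [-1/2, -1/2, 1/2], [-4/3, -8/3, 3]] · [[4, 25], [-5, -35], [-1, -22]] = [[4, 1], [0, -6], [5, -6]].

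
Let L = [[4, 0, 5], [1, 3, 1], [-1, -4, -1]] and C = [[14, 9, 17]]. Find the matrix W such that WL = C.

W = [[3, -1, -3]]

L is on the right of W, so right-multiply by L⁻¹: W = CL⁻¹.
L has determinant -1; L⁻¹ = [[-1, 20, 15], [0, -1, -1], [1, -16, -12]].
W = CL⁻¹ = [[14, 9, 17]] · [[-1, 20, 15], [0, -1, -1], [1, -16, -12]] = [[3, -1, -3]].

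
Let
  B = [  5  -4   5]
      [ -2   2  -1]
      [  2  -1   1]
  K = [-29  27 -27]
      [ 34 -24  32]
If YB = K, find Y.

B is on the right of Y, so right-multiply by B⁻¹: Y = KB⁻¹.
det B = -5; the adjugate gives B⁻¹ = [[-1/5, 1/5, 6/5], [0, 1, 1], [2/5, 3/5, -2/5]].
Y = KB⁻¹ = [[-29, 27, -27], [34, -24, 32]] · [[-1/5, 1/5, 6/5], [0, 1, 1], [2/5, 3/5, -2/5]] = [[-5, 5, 3], [6, 2, 4]].

Y = [[-5, 5, 3], [6, 2, 4]]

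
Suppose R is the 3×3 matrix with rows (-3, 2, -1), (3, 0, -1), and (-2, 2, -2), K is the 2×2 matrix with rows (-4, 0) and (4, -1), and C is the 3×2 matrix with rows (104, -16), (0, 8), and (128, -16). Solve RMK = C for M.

M = R⁻¹CK⁻¹ (apply R⁻¹ on the left and K⁻¹ on the right).
det R = 4, so R⁻¹ = [[1/2, 1/2, -1/2], [2, 1, -3/2], [3/2, 1/2, -3/2]].
K has determinant 4; K⁻¹ = [[-1/4, 0], [-1, -1]].
R⁻¹C = [[-12, 4], [16, 0], [-36, 4]].
M = (R⁻¹C)K⁻¹ = [[-1, -4], [-4, 0], [5, -4]].

M = [[-1, -4], [-4, 0], [5, -4]]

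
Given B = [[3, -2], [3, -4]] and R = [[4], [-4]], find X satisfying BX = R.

X = [[4], [4]]

B is on the left of X, so left-multiply by B⁻¹: X = B⁻¹R.
B has determinant -6; B⁻¹ = [[2/3, -1/3], [1/2, -1/2]].
X = B⁻¹R = [[2/3, -1/3], [1/2, -1/2]] · [[4], [-4]] = [[4], [4]].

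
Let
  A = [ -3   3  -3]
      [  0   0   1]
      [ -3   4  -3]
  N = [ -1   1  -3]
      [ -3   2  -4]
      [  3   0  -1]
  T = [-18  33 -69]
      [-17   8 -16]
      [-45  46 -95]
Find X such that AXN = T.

X = [[4, -5, -5], [3, 5, -3], [2, 3, -2]]

X = A⁻¹TN⁻¹ (apply A⁻¹ on the left and N⁻¹ on the right).
A has determinant 3; A⁻¹ = [[-4/3, -1, 1], [-1, 0, 1], [0, 1, 0]].
det N = 5, so N⁻¹ = [[-2/5, 1/5, 2/5], [-3, 2, 1], [-6/5, 3/5, 1/5]].
A⁻¹T = [[-4, -6, 13], [-27, 13, -26], [-17, 8, -16]].
X = (A⁻¹T)N⁻¹ = [[4, -5, -5], [3, 5, -3], [2, 3, -2]].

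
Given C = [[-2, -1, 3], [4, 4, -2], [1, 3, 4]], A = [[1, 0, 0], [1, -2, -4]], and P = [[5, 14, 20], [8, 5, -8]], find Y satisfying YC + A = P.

Y = [[2, 1, 4], [2, 3, -1]]

YC = P − A = [[4, 14, 20], [7, 7, -4]].
Since C sits to the right of Y, Y = (P − A)C⁻¹.
C has determinant -2; C⁻¹ = [[-11, -13/2, 5], [9, 11/2, -4], [-4, -5/2, 2]].
Y = (P − A)C⁻¹ = [[2, 1, 4], [2, 3, -1]].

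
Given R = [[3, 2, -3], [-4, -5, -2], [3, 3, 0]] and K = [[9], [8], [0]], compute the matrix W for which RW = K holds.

W = [[6], [-6], [-1]]

Left-multiplying both sides by R⁻¹ gives W = R⁻¹K.
det R = -3, so R⁻¹ = [[-2, 3, 19/3], [2, -3, -6], [-1, 1, 7/3]].
W = R⁻¹K = [[-2, 3, 19/3], [2, -3, -6], [-1, 1, 7/3]] · [[9], [8], [0]] = [[6], [-6], [-1]].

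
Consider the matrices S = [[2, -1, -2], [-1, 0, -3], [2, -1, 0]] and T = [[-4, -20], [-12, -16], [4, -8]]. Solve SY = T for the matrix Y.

Y = [[0, -2], [-4, 4], [4, 6]]

Left-multiplying both sides by S⁻¹ gives Y = S⁻¹T.
det S = -2; the adjugate gives S⁻¹ = [[3/2, -1, -3/2], [3, -2, -4], [-1/2, 0, 1/2]].
Y = S⁻¹T = [[3/2, -1, -3/2], [3, -2, -4], [-1/2, 0, 1/2]] · [[-4, -20], [-12, -16], [4, -8]] = [[0, -2], [-4, 4], [4, 6]].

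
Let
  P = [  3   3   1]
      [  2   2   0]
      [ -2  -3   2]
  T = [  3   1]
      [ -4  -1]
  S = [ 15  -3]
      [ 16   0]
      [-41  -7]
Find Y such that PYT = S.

Y = [[-5, -4], [-3, -4], [-3, 0]]

Isolating Y: multiply by P⁻¹ from the left and T⁻¹ from the right, so Y = P⁻¹ST⁻¹.
det P = -2; the adjugate gives P⁻¹ = [[-2, 9/2, 1], [2, -4, -1], [1, -3/2, 0]].
T has determinant 1; T⁻¹ = [[-1, -1], [4, 3]].
P⁻¹S = [[1, -1], [7, 1], [-9, -3]].
Y = (P⁻¹S)T⁻¹ = [[-5, -4], [-3, -4], [-3, 0]].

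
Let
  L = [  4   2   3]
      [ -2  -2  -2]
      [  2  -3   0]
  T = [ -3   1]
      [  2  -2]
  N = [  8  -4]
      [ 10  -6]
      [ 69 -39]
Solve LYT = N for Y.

Y = [[0, 0], [5, -4], [-4, 3]]

Isolating Y: multiply by L⁻¹ from the left and T⁻¹ from the right, so Y = L⁻¹NT⁻¹.
det L = -2, so L⁻¹ = [[3, 9/2, -1], [2, 3, -1], [-5, -8, 2]].
det T = 4, so T⁻¹ = [[-1/2, -1/4], [-1/2, -3/4]].
L⁻¹N = [[0, 0], [-23, 13], [18, -10]].
Y = (L⁻¹N)T⁻¹ = [[0, 0], [5, -4], [-4, 3]].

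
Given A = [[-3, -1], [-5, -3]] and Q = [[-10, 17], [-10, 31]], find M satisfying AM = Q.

A is on the left of M, so left-multiply by A⁻¹: M = A⁻¹Q.
A has determinant 4; A⁻¹ = [[-3/4, 1/4], [5/4, -3/4]].
M = A⁻¹Q = [[-3/4, 1/4], [5/4, -3/4]] · [[-10, 17], [-10, 31]] = [[5, -5], [-5, -2]].

M = [[5, -5], [-5, -2]]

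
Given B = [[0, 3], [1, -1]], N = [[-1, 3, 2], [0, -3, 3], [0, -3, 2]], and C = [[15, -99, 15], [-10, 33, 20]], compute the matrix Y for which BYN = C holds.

Y = [[5, 5, 0], [-5, 3, 3]]

Y = B⁻¹CN⁻¹ (apply B⁻¹ on the left and N⁻¹ on the right).
det B = -3; the adjugate gives B⁻¹ = [[1/3, 1], [1/3, 0]].
det N = -3, so N⁻¹ = [[-1, 4, -5], [0, 2/3, -1], [0, 1, -1]].
B⁻¹C = [[-5, 0, 25], [5, -33, 5]].
Y = (B⁻¹C)N⁻¹ = [[5, 5, 0], [-5, 3, 3]].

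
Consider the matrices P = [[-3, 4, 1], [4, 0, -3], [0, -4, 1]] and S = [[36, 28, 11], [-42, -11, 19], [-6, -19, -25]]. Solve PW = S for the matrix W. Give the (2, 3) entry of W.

6

P is on the left of W, so left-multiply by P⁻¹: W = P⁻¹S.
det P = 4; the adjugate gives P⁻¹ = [[-3, -2, -3], [-1, -3/4, -5/4], [-4, -3, -4]].
W = P⁻¹S = [[-3, -2, -3], [-1, -3/4, -5/4], [-4, -3, -4]] · [[36, 28, 11], [-42, -11, 19], [-6, -19, -25]] = [[-6, -5, 4], [3, 4, 6], [6, -3, -1]].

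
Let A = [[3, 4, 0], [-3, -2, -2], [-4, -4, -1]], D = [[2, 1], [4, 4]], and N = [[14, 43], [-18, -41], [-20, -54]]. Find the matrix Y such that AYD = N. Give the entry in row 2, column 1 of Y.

-5

Isolating Y: multiply by A⁻¹ from the left and D⁻¹ from the right, so Y = A⁻¹ND⁻¹.
det A = 2, so A⁻¹ = [[-3, 2, -4], [5/2, -3/2, 3], [2, -2, 3]].
D has determinant 4; D⁻¹ = [[1, -1/4], [-1, 1/2]].
A⁻¹N = [[2, 5], [2, 7], [4, 6]].
Y = (A⁻¹N)D⁻¹ = [[-3, 2], [-5, 3], [-2, 2]].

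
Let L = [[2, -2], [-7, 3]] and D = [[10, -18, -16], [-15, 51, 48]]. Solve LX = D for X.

L is on the left of X, so left-multiply by L⁻¹: X = L⁻¹D.
det L = -8, so L⁻¹ = [[-3/8, -1/4], [-7/8, -1/4]].
X = L⁻¹D = [[-3/8, -1/4], [-7/8, -1/4]] · [[10, -18, -16], [-15, 51, 48]] = [[0, -6, -6], [-5, 3, 2]].

X = [[0, -6, -6], [-5, 3, 2]]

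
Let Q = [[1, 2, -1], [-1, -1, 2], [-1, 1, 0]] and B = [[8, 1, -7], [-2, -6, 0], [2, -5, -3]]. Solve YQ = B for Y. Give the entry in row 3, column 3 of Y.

Since Q sits to the right of Y, Y = BQ⁻¹.
Q has determinant -4; Q⁻¹ = [[1/2, 1/4, -3/4], [1/2, 1/4, 1/4], [1/2, 3/4, -1/4]].
Y = BQ⁻¹ = [[8, 1, -7], [-2, -6, 0], [2, -5, -3]] · [[1/2, 1/4, -3/4], [1/2, 1/4, 1/4], [1/2, 3/4, -1/4]] = [[1, -3, -4], [-4, -2, 0], [-3, -3, -2]].

-2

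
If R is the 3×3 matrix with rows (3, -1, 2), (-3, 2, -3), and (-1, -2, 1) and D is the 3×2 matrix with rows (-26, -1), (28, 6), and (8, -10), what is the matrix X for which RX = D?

X = [[-6, 2], [-4, 3], [-6, -2]]

Since R multiplies X on the left, X = R⁻¹D.
R has determinant -2; R⁻¹ = [[2, 3/2, 1/2], [-3, -5/2, -3/2], [-4, -7/2, -3/2]].
X = R⁻¹D = [[2, 3/2, 1/2], [-3, -5/2, -3/2], [-4, -7/2, -3/2]] · [[-26, -1], [28, 6], [8, -10]] = [[-6, 2], [-4, 3], [-6, -2]].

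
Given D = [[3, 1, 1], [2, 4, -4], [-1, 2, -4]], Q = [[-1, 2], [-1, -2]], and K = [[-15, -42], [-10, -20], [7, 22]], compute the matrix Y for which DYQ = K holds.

Y = [[-2, 3], [2, 5], [1, 4]]

Y = D⁻¹KQ⁻¹ (apply D⁻¹ on the left and Q⁻¹ on the right).
D has determinant -4; D⁻¹ = [[2, -3/2, 2], [-3, 11/4, -7/2], [-2, 7/4, -5/2]].
det Q = 4, so Q⁻¹ = [[-1/2, -1/2], [1/4, -1/4]].
D⁻¹K = [[-1, -10], [-7, -6], [-5, -6]].
Y = (D⁻¹K)Q⁻¹ = [[-2, 3], [2, 5], [1, 4]].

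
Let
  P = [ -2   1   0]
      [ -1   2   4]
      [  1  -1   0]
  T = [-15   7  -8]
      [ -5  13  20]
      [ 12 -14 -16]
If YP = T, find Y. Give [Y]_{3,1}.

-2

P is on the right of Y, so right-multiply by P⁻¹: Y = TP⁻¹.
det P = -4, so P⁻¹ = [[-1, 0, -1], [-1, 0, -2], [1/4, 1/4, 3/4]].
Y = TP⁻¹ = [[-15, 7, -8], [-5, 13, 20], [12, -14, -16]] · [[-1, 0, -1], [-1, 0, -2], [1/4, 1/4, 3/4]] = [[6, -2, -5], [-3, 5, -6], [-2, -4, 4]].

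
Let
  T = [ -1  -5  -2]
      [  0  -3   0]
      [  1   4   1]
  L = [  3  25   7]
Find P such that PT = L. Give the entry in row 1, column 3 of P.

Right-multiplying both sides by T⁻¹ gives P = LT⁻¹.
det T = -3; the adjugate gives T⁻¹ = [[1, 1, 2], [0, -1/3, 0], [-1, 1/3, -1]].
P = LT⁻¹ = [[3, 25, 7]] · [[1, 1, 2], [0, -1/3, 0], [-1, 1/3, -1]] = [[-4, -3, -1]].

-1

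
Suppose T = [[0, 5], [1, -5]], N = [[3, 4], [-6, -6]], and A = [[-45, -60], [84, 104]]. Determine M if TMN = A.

Left-multiply by T⁻¹ and right-multiply by N⁻¹: M = T⁻¹AN⁻¹.
det T = -5; the adjugate gives T⁻¹ = [[1, 1], [1/5, 0]].
det N = 6; the adjugate gives N⁻¹ = [[-1, -2/3], [1, 1/2]].
T⁻¹A = [[39, 44], [-9, -12]].
M = (T⁻¹A)N⁻¹ = [[5, -4], [-3, 0]].

M = [[5, -4], [-3, 0]]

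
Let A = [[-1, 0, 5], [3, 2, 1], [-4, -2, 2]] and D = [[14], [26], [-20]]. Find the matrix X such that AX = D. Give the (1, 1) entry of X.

6

Left-multiplying both sides by A⁻¹ gives X = A⁻¹D.
det A = 4; the adjugate gives A⁻¹ = [[3/2, -5/2, -5/2], [-5/2, 9/2, 4], [1/2, -1/2, -1/2]].
X = A⁻¹D = [[3/2, -5/2, -5/2], [-5/2, 9/2, 4], [1/2, -1/2, -1/2]] · [[14], [26], [-20]] = [[6], [2], [4]].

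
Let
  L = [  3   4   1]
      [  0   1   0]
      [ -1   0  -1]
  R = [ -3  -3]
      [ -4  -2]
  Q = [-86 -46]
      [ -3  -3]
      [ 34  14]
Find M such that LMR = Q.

M = [[0, 5], [1, 0], [-2, 5]]

M = L⁻¹QR⁻¹ (apply L⁻¹ on the left and R⁻¹ on the right).
L has determinant -2; L⁻¹ = [[1/2, -2, 1/2], [0, 1, 0], [-1/2, 2, -3/2]].
det R = -6; the adjugate gives R⁻¹ = [[1/3, -1/2], [-2/3, 1/2]].
L⁻¹Q = [[-20, -10], [-3, -3], [-14, -4]].
M = (L⁻¹Q)R⁻¹ = [[0, 5], [1, 0], [-2, 5]].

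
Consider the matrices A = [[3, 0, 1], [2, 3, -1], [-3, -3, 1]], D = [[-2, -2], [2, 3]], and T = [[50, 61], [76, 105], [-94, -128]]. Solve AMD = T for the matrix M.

M = [[-4, 5], [-1, 5], [-2, -4]]

Isolating M: multiply by A⁻¹ from the left and D⁻¹ from the right, so M = A⁻¹TD⁻¹.
det A = 3, so A⁻¹ = [[0, -1, -1], [1/3, 2, 5/3], [1, 3, 3]].
D has determinant -2; D⁻¹ = [[-3/2, -1], [1, 1]].
A⁻¹T = [[18, 23], [12, 17], [-4, -8]].
M = (A⁻¹T)D⁻¹ = [[-4, 5], [-1, 5], [-2, -4]].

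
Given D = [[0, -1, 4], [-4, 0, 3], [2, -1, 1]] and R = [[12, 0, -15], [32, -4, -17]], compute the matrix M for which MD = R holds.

D is on the right of M, so right-multiply by D⁻¹: M = RD⁻¹.
det D = 6; the adjugate gives D⁻¹ = [[1/2, -1/2, -1/2], [5/3, -4/3, -8/3], [2/3, -1/3, -2/3]].
M = RD⁻¹ = [[12, 0, -15], [32, -4, -17]] · [[1/2, -1/2, -1/2], [5/3, -4/3, -8/3], [2/3, -1/3, -2/3]] = [[-4, -1, 4], [-2, -5, 6]].

M = [[-4, -1, 4], [-2, -5, 6]]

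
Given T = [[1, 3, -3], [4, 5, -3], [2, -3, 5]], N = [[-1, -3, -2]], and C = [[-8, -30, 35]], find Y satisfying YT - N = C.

YT = C + N = [[-9, -33, 33]].
Right-multiplying both sides by T⁻¹ gives Y = (C + N)T⁻¹.
det T = 4; the adjugate gives T⁻¹ = [[4, -3/2, 3/2], [-13/2, 11/4, -9/4], [-11/2, 9/4, -7/4]].
Y = (C + N)T⁻¹ = [[-3, -3, 3]].

Y = [[-3, -3, 3]]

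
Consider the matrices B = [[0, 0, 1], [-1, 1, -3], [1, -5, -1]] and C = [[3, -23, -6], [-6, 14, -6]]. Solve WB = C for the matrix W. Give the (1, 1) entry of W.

5

Right-multiplying both sides by B⁻¹ gives W = CB⁻¹.
B has determinant 4; B⁻¹ = [[-4, -5/4, -1/4], [-1, -1/4, -1/4], [1, 0, 0]].
W = CB⁻¹ = [[3, -23, -6], [-6, 14, -6]] · [[-4, -5/4, -1/4], [-1, -1/4, -1/4], [1, 0, 0]] = [[5, 2, 5], [4, 4, -2]].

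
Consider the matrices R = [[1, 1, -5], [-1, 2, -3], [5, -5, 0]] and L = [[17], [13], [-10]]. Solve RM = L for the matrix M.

Left-multiplying both sides by R⁻¹ gives M = R⁻¹L.
det R = -5, so R⁻¹ = [[3, -5, -7/5], [3, -5, -8/5], [1, -2, -3/5]].
M = R⁻¹L = [[3, -5, -7/5], [3, -5, -8/5], [1, -2, -3/5]] · [[17], [13], [-10]] = [[0], [2], [-3]].

M = [[0], [2], [-3]]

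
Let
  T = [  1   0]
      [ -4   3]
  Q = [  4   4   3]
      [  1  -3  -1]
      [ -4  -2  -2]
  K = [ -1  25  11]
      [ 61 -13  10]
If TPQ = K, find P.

P = [[4, -5, 3], [1, -5, -5]]

Left-multiply by T⁻¹ and right-multiply by Q⁻¹: P = T⁻¹KQ⁻¹.
det T = 3; the adjugate gives T⁻¹ = [[1, 0], [4/3, 1/3]].
Q has determinant -2; Q⁻¹ = [[-2, -1, -5/2], [-3, -2, -7/2], [7, 4, 8]].
T⁻¹K = [[-1, 25, 11], [19, 29, 18]].
P = (T⁻¹K)Q⁻¹ = [[4, -5, 3], [1, -5, -5]].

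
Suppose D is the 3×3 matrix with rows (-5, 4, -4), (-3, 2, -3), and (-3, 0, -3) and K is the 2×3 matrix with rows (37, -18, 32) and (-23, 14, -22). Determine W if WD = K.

Right-multiplying both sides by D⁻¹ gives W = KD⁻¹.
det D = 6; the adjugate gives D⁻¹ = [[-1, 2, -2/3], [0, 1/2, -1/2], [1, -2, 1/3]].
W = KD⁻¹ = [[37, -18, 32], [-23, 14, -22]] · [[-1, 2, -2/3], [0, 1/2, -1/2], [1, -2, 1/3]] = [[-5, 1, -5], [1, 5, 1]].

W = [[-5, 1, -5], [1, 5, 1]]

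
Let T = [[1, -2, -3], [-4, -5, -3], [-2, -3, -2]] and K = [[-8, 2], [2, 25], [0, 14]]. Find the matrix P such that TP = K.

Since T multiplies P on the left, P = T⁻¹K.
T has determinant -1; T⁻¹ = [[-1, -5, 9], [2, 8, -15], [-2, -7, 13]].
P = T⁻¹K = [[-1, -5, 9], [2, 8, -15], [-2, -7, 13]] · [[-8, 2], [2, 25], [0, 14]] = [[-2, -1], [0, -6], [2, 3]].

P = [[-2, -1], [0, -6], [2, 3]]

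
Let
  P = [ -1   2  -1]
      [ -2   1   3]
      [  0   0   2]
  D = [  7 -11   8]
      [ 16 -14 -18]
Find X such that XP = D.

X = [[-5, -1, 3], [-4, -6, -2]]

Right-multiplying both sides by P⁻¹ gives X = DP⁻¹.
det P = 6, so P⁻¹ = [[1/3, -2/3, 7/6], [2/3, -1/3, 5/6], [0, 0, 1/2]].
X = DP⁻¹ = [[7, -11, 8], [16, -14, -18]] · [[1/3, -2/3, 7/6], [2/3, -1/3, 5/6], [0, 0, 1/2]] = [[-5, -1, 3], [-4, -6, -2]].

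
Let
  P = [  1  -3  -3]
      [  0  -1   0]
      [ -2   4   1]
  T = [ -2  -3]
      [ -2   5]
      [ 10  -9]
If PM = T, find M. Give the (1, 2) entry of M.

-3

P is on the left of M, so left-multiply by P⁻¹: M = P⁻¹T.
det P = 5; the adjugate gives P⁻¹ = [[-1/5, -9/5, -3/5], [0, -1, 0], [-2/5, 2/5, -1/5]].
M = P⁻¹T = [[-1/5, -9/5, -3/5], [0, -1, 0], [-2/5, 2/5, -1/5]] · [[-2, -3], [-2, 5], [10, -9]] = [[-2, -3], [2, -5], [-2, 5]].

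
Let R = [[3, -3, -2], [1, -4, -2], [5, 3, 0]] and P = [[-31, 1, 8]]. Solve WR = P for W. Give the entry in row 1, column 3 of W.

-3

Since R sits to the right of W, W = PR⁻¹.
det R = 2; the adjugate gives R⁻¹ = [[3, -3, -1], [-5, 5, 2], [23/2, -12, -9/2]].
W = PR⁻¹ = [[-31, 1, 8]] · [[3, -3, -1], [-5, 5, 2], [23/2, -12, -9/2]] = [[-6, 2, -3]].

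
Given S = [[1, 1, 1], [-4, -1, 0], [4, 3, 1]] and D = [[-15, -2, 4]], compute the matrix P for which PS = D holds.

Right-multiplying both sides by S⁻¹ gives P = DS⁻¹.
det S = -5; the adjugate gives S⁻¹ = [[1/5, -2/5, -1/5], [-4/5, 3/5, 4/5], [8/5, -1/5, -3/5]].
P = DS⁻¹ = [[-15, -2, 4]] · [[1/5, -2/5, -1/5], [-4/5, 3/5, 4/5], [8/5, -1/5, -3/5]] = [[5, 4, -1]].

P = [[5, 4, -1]]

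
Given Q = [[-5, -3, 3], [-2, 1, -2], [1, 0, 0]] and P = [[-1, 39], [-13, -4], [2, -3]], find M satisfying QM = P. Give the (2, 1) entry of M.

Left-multiplying both sides by Q⁻¹ gives M = Q⁻¹P.
det Q = 3; the adjugate gives Q⁻¹ = [[0, 0, 1], [-2/3, -1, -16/3], [-1/3, -1, -11/3]].
M = Q⁻¹P = [[0, 0, 1], [-2/3, -1, -16/3], [-1/3, -1, -11/3]] · [[-1, 39], [-13, -4], [2, -3]] = [[2, -3], [3, -6], [6, 2]].

3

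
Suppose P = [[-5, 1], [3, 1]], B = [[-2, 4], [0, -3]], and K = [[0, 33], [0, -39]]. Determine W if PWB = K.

W = [[0, 3], [0, 4]]

Isolating W: multiply by P⁻¹ from the left and B⁻¹ from the right, so W = P⁻¹KB⁻¹.
det P = -8; the adjugate gives P⁻¹ = [[-1/8, 1/8], [3/8, 5/8]].
det B = 6, so B⁻¹ = [[-1/2, -2/3], [0, -1/3]].
P⁻¹K = [[0, -9], [0, -12]].
W = (P⁻¹K)B⁻¹ = [[0, 3], [0, 4]].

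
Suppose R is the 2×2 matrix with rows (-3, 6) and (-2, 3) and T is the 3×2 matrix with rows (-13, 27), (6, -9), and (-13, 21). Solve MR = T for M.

M = [[5, -1], [0, -3], [1, 5]]

Right-multiplying both sides by R⁻¹ gives M = TR⁻¹.
det R = 3; the adjugate gives R⁻¹ = [[1, -2], [2/3, -1]].
M = TR⁻¹ = [[-13, 27], [6, -9], [-13, 21]] · [[1, -2], [2/3, -1]] = [[5, -1], [0, -3], [1, 5]].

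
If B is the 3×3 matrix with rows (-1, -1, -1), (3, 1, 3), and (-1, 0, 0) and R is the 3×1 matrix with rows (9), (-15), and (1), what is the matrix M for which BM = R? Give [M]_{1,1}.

-1

Since B multiplies M on the left, M = B⁻¹R.
B has determinant 2; B⁻¹ = [[0, 0, -1], [-3/2, -1/2, 0], [1/2, 1/2, 1]].
M = B⁻¹R = [[0, 0, -1], [-3/2, -1/2, 0], [1/2, 1/2, 1]] · [[9], [-15], [1]] = [[-1], [-6], [-2]].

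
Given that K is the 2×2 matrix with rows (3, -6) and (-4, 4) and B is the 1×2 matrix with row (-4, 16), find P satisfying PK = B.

Right-multiplying both sides by K⁻¹ gives P = BK⁻¹.
det K = -12, so K⁻¹ = [[-1/3, -1/2], [-1/3, -1/4]].
P = BK⁻¹ = [[-4, 16]] · [[-1/3, -1/2], [-1/3, -1/4]] = [[-4, -2]].

P = [[-4, -2]]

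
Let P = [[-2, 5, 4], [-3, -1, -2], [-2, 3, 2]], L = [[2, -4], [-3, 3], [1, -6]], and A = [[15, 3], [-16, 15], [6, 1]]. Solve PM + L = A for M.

PM = A − L = [[13, 7], [-13, 12], [5, 7]].
P is on the left of M, so left-multiply by P⁻¹: M = P⁻¹(A − L).
det P = -2, so P⁻¹ = [[-2, -1, 3], [-5, -2, 8], [11/2, 2, -17/2]].
M = P⁻¹(A − L) = [[2, -5], [1, -3], [3, 3]].

M = [[2, -5], [1, -3], [3, 3]]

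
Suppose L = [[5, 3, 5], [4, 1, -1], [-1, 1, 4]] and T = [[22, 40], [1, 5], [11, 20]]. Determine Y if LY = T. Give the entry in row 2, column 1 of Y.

-6

L is on the left of Y, so left-multiply by L⁻¹: Y = L⁻¹T.
det L = 5; the adjugate gives L⁻¹ = [[1, -7/5, -8/5], [-3, 5, 5], [1, -8/5, -7/5]].
Y = L⁻¹T = [[1, -7/5, -8/5], [-3, 5, 5], [1, -8/5, -7/5]] · [[22, 40], [1, 5], [11, 20]] = [[3, 1], [-6, 5], [5, 4]].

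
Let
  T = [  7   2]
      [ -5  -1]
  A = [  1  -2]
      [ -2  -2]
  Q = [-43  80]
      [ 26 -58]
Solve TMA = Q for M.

M = [[-5, -1], [-3, 4]]

M = T⁻¹QA⁻¹ (apply T⁻¹ on the left and A⁻¹ on the right).
det T = 3; the adjugate gives T⁻¹ = [[-1/3, -2/3], [5/3, 7/3]].
det A = -6, so A⁻¹ = [[1/3, -1/3], [-1/3, -1/6]].
T⁻¹Q = [[-3, 12], [-11, -2]].
M = (T⁻¹Q)A⁻¹ = [[-5, -1], [-3, 4]].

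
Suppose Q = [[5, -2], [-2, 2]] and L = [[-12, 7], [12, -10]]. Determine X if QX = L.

X = [[0, -1], [6, -6]]

Q is on the left of X, so left-multiply by Q⁻¹: X = Q⁻¹L.
det Q = 6; the adjugate gives Q⁻¹ = [[1/3, 1/3], [1/3, 5/6]].
X = Q⁻¹L = [[1/3, 1/3], [1/3, 5/6]] · [[-12, 7], [12, -10]] = [[0, -1], [6, -6]].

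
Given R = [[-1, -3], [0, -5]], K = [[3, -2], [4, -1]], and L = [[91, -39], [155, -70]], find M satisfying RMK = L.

M = [[2, -1], [-5, -4]]

Isolating M: multiply by R⁻¹ from the left and K⁻¹ from the right, so M = R⁻¹LK⁻¹.
R has determinant 5; R⁻¹ = [[-1, 3/5], [0, -1/5]].
K has determinant 5; K⁻¹ = [[-1/5, 2/5], [-4/5, 3/5]].
R⁻¹L = [[2, -3], [-31, 14]].
M = (R⁻¹L)K⁻¹ = [[2, -1], [-5, -4]].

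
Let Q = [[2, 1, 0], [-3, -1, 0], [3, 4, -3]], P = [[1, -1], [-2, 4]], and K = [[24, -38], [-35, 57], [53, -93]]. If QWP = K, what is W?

Isolating W: multiply by Q⁻¹ from the left and P⁻¹ from the right, so W = Q⁻¹KP⁻¹.
det Q = -3, so Q⁻¹ = [[-1, -1, 0], [3, 2, 0], [3, 5/3, -1/3]].
det P = 2; the adjugate gives P⁻¹ = [[2, 1/2], [1, 1/2]].
Q⁻¹K = [[11, -19], [2, 0], [-4, 12]].
W = (Q⁻¹K)P⁻¹ = [[3, -4], [4, 1], [4, 4]].

W = [[3, -4], [4, 1], [4, 4]]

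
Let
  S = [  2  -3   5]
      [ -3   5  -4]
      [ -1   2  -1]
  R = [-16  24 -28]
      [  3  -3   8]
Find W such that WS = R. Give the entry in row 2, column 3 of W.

Since S sits to the right of W, W = RS⁻¹.
S has determinant -2; S⁻¹ = [[-3/2, -7/2, 13/2], [-1/2, -3/2, 7/2], [1/2, 1/2, -1/2]].
W = RS⁻¹ = [[-16, 24, -28], [3, -3, 8]] · [[-3/2, -7/2, 13/2], [-1/2, -3/2, 7/2], [1/2, 1/2, -1/2]] = [[-2, 6, -6], [1, -2, 5]].

5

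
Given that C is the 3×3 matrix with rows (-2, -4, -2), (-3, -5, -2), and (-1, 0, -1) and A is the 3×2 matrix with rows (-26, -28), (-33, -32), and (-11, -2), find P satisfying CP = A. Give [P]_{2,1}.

Since C multiplies P on the left, P = C⁻¹A.
det C = 4; the adjugate gives C⁻¹ = [[5/4, -1, -1/2], [-1/4, 0, 1/2], [-5/4, 1, -1/2]].
P = C⁻¹A = [[5/4, -1, -1/2], [-1/4, 0, 1/2], [-5/4, 1, -1/2]] · [[-26, -28], [-33, -32], [-11, -2]] = [[6, -2], [1, 6], [5, 4]].

1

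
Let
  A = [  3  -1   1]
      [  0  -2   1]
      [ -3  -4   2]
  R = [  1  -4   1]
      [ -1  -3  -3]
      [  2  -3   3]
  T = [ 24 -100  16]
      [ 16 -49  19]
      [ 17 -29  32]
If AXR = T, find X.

X = [[-1, 4, 5], [-3, 0, -2], [4, 0, -1]]

Isolating X: multiply by A⁻¹ from the left and R⁻¹ from the right, so X = A⁻¹TR⁻¹.
det A = -3, so A⁻¹ = [[0, 2/3, -1/3], [1, -3, 1], [2, -5, 2]].
det R = 3; the adjugate gives R⁻¹ = [[-6, 3, 5], [-1, 1/3, 2/3], [3, -5/3, -7/3]].
A⁻¹T = [[5, -23, 2], [-7, 18, -9], [2, -13, 1]].
X = (A⁻¹T)R⁻¹ = [[-1, 4, 5], [-3, 0, -2], [4, 0, -1]].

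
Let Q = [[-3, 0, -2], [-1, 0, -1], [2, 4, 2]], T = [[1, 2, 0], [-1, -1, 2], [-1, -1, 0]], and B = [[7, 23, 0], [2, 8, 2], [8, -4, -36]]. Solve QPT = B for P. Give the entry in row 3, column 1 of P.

Left-multiply by Q⁻¹ and right-multiply by T⁻¹: P = Q⁻¹BT⁻¹.
det Q = -4, so Q⁻¹ = [[-1, 2, 0], [0, 1/2, 1/4], [1, -3, 0]].
det T = -2; the adjugate gives T⁻¹ = [[-1, 0, -2], [1, 0, 1], [0, 1/2, -1/2]].
Q⁻¹B = [[-3, -7, 4], [3, 3, -8], [1, -1, -6]].
P = (Q⁻¹B)T⁻¹ = [[-4, 2, -3], [0, -4, 1], [-2, -3, 0]].

-2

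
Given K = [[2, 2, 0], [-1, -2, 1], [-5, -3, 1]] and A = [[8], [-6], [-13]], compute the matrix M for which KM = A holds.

M = [[1], [3], [1]]

Left-multiplying both sides by K⁻¹ gives M = K⁻¹A.
det K = -6; the adjugate gives K⁻¹ = [[-1/6, 1/3, -1/3], [2/3, -1/3, 1/3], [7/6, 2/3, 1/3]].
M = K⁻¹A = [[-1/6, 1/3, -1/3], [2/3, -1/3, 1/3], [7/6, 2/3, 1/3]] · [[8], [-6], [-13]] = [[1], [3], [1]].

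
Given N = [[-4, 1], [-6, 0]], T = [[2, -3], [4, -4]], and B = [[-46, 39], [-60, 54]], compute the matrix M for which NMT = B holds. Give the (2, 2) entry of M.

-3

Isolating M: multiply by N⁻¹ from the left and T⁻¹ from the right, so M = N⁻¹BT⁻¹.
N has determinant 6; N⁻¹ = [[0, -1/6], [1, -2/3]].
det T = 4, so T⁻¹ = [[-1, 3/4], [-1, 1/2]].
N⁻¹B = [[10, -9], [-6, 3]].
M = (N⁻¹B)T⁻¹ = [[-1, 3], [3, -3]].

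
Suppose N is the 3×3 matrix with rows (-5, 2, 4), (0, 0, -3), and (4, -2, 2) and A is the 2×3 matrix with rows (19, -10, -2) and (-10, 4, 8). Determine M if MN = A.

Right-multiplying both sides by N⁻¹ gives M = AN⁻¹.
N has determinant 6; N⁻¹ = [[-1, -2, -1], [-2, -13/3, -5/2], [0, -1/3, 0]].
M = AN⁻¹ = [[19, -10, -2], [-10, 4, 8]] · [[-1, -2, -1], [-2, -13/3, -5/2], [0, -1/3, 0]] = [[1, 6, 6], [2, 0, 0]].

M = [[1, 6, 6], [2, 0, 0]]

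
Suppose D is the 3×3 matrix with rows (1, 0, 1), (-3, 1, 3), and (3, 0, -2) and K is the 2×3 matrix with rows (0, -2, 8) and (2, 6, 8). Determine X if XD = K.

X = [[6, -2, -4], [2, 6, 6]]

Since D sits to the right of X, X = KD⁻¹.
det D = -5, so D⁻¹ = [[2/5, 0, 1/5], [-3/5, 1, 6/5], [3/5, 0, -1/5]].
X = KD⁻¹ = [[0, -2, 8], [2, 6, 8]] · [[2/5, 0, 1/5], [-3/5, 1, 6/5], [3/5, 0, -1/5]] = [[6, -2, -4], [2, 6, 6]].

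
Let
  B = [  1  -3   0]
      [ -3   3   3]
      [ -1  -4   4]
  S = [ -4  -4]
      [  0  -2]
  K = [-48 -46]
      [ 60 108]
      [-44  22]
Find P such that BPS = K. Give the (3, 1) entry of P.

P = B⁻¹KS⁻¹ (apply B⁻¹ on the left and S⁻¹ on the right).
det B = -3, so B⁻¹ = [[-8, -4, 3], [-3, -4/3, 1], [-5, -7/3, 2]].
det S = 8, so S⁻¹ = [[-1/4, 1/2], [0, -1/2]].
B⁻¹K = [[12, 2], [20, 16], [12, 22]].
P = (B⁻¹K)S⁻¹ = [[-3, 5], [-5, 2], [-3, -5]].

-3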